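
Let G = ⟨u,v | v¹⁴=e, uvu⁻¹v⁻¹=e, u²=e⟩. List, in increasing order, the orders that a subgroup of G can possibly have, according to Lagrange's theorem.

|G| = 28 = 2² · 7. By Lagrange's theorem the order of any subgroup divides 28; the divisors of 28 are 1, 2, 4, 7, 14, 28.

Answer: 1, 2, 4, 7, 14, 28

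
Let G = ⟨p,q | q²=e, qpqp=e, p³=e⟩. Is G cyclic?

Every cyclic group is abelian. But p·q = pq while q·p = p²q, so p·q ≠ q·p and G is not abelian. Hence G is not cyclic.

Answer: No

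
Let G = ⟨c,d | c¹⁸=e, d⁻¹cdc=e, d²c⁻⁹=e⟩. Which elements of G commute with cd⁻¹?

⟨cd⁻¹⟩ ⊆ C_G(cd⁻¹) since powers of cd⁻¹ commute with cd⁻¹; so |C_G(cd⁻¹)| ≥ |⟨cd⁻¹⟩| = 4.
By orbit–stabilizer, |C_G(cd⁻¹)| = |G| / |conj. class of cd⁻¹| = 36 / 9 = 4.
The 4 elements commuting with cd⁻¹ are {e, c⁹, cd, cd⁻¹}.

Answer: {e, c⁹, cd, cd⁻¹}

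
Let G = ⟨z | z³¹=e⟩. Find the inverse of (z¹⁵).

The order of (z¹⁵) is 31 (smallest k with (z¹⁵)ᵏ = e), so (z¹⁵)⁻¹ = (z¹⁵)³⁰ = z¹⁶.
Check: (z¹⁵) · (z¹⁶) → (z¹⁵) · z¹⁶ = e, giving e as required.

Answer: z¹⁶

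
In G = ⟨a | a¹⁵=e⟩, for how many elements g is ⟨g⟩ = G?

G is cyclic of order 15. An element generates G iff its order is 15, and a cyclic group of order 15 has exactly φ(15) = 8 such elements.

Answer: 8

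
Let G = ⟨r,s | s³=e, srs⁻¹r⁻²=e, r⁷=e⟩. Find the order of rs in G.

Compute successive powers until reaching e:
  (rs)¹ = rs, (rs)² = r³s², (rs)³ = e.
The smallest positive k with (rs)ᵏ = e is 3.

Answer: 3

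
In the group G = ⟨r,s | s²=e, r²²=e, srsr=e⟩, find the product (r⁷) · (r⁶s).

Compute (r⁷) · (r⁶s) by multiplying left to right and reducing via the relations at each step:
  (r⁷) · r⁶ = r¹³
  (r¹³) · s = r¹³s

Answer: r¹³s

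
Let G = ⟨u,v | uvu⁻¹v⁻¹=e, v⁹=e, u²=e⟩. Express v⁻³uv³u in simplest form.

Multiply left to right, reducing at each step:
  (v⁶) · u = uv⁶
  (uv⁶) · v³ = u
  u · u = e

Answer: e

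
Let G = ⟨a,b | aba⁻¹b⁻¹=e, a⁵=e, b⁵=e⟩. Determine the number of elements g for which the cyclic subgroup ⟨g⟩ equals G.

⟨g⟩ = G would require ord(g) = |G| = 25, but the maximum element order in G is 5 < 25. So G is not cyclic and no single element generates it: the count is 0.

Answer: 0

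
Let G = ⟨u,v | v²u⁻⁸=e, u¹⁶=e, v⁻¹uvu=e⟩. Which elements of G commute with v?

⟨v⟩ ⊆ C_G(v) since powers of v commute with v; so |C_G(v)| ≥ |⟨v⟩| = 4.
By orbit–stabilizer, |C_G(v)| = |G| / |conj. class of v| = 32 / 8 = 4.
The 4 elements commuting with v are {e, u⁸, v, v⁻¹}.

Answer: {e, u⁸, v, v⁻¹}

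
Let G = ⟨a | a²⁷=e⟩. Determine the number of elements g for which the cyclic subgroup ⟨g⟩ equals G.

G is cyclic of order 27. An element generates G iff its order is 27, and a cyclic group of order 27 has exactly φ(27) = 18 such elements.

Answer: 18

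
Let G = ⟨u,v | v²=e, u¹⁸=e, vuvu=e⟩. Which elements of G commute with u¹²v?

⟨u¹²v⟩ ⊆ C_G(u¹²v) since powers of u¹²v commute with u¹²v; so |C_G(u¹²v)| ≥ |⟨u¹²v⟩| = 2.
By orbit–stabilizer, |C_G(u¹²v)| = |G| / |conj. class of u¹²v| = 36 / 9 = 4.
The 4 elements commuting with u¹²v are {e, u⁹, u³v, u¹²v}.

Answer: {e, u⁹, u³v, u¹²v}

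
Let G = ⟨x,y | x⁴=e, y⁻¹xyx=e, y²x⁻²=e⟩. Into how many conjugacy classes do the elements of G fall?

The conjugacy classes (representative and size) are:
  [e] (size 1), [x³] (size 2), [x²] (size 1), [y⁻¹] (size 2), [xy⁻¹] (size 2).
Class equation: 1 + 2 + 1 + 2 + 2 = 8 = |G|. So G has 5 conjugacy classes.

Answer: 5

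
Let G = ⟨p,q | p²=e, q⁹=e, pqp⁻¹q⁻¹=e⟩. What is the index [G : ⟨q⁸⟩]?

First find ord(q⁸) by computing successive powers:
  (q⁸)¹ = q⁸, (q⁸)² = q⁷, (q⁸)³ = q⁶, (q⁸)⁴ = q⁵, (q⁸)⁵ = q⁴, (q⁸)⁶ = q³, (q⁸)⁷ = q², (q⁸)⁸ = q, (q⁸)⁹ = e.
So |⟨q⁸⟩| = ord(q⁸) = 9. With |G| = 18, by Lagrange [G : ⟨q⁸⟩] = 18/9 = 2.

Answer: 2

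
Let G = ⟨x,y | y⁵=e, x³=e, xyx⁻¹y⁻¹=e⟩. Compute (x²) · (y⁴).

Compute (x²) · (y⁴) by multiplying left to right and reducing via the relations at each step:
  (x²) · y⁴ = x²y⁴

Answer: x²y⁴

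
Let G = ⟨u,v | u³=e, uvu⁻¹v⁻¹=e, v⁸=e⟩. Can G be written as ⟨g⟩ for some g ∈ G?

|G| = 24. The element uv has order 24 (its powers give 24 distinct elements), so ⟨uv⟩ = G and G is cyclic.

Answer: Yes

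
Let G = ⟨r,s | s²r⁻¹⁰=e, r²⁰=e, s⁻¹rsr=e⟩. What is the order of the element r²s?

Compute successive powers until reaching e:
  (r²s)¹ = r²s, (r²s)² = r¹⁰, (r²s)³ = r²s⁻¹, (r²s)⁴ = e.
The smallest positive k with (r²s)ᵏ = e is 4.

Answer: 4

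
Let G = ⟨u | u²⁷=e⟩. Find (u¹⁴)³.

Compute successive powers of (u¹⁴), reducing at each step:
  (u¹⁴)²: (u¹⁴) · u¹⁴ = u
  (u¹⁴)³: u · u¹⁴ = u¹⁵

Answer: u¹⁵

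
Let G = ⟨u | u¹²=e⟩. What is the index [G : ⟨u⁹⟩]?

First find ord(u⁹) by computing successive powers:
  (u⁹)¹ = u⁹, (u⁹)² = u⁶, (u⁹)³ = u³, (u⁹)⁴ = e.
So |⟨u⁹⟩| = ord(u⁹) = 4. With |G| = 12, by Lagrange [G : ⟨u⁹⟩] = 12/4 = 3.

Answer: 3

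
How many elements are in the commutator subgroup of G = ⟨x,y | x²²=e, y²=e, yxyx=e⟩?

G' = [G, G] is generated by all commutators. The generator-pair commutators are: [x, y] = x².
The subgroup they normally generate is {e, x², x⁴, x⁶, x⁸, x¹⁰, x¹², x¹⁴, x¹⁶, x¹⁸, x²⁰}, of order 11.
Check: |G/G'| = 44/11 = 4 is the order of the abelianisation.

Answer: 11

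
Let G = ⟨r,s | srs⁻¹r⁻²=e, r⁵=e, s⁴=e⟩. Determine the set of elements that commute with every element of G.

An element z ∈ Z(G) iff z commutes with every generator.
For example e is central: e·r = r = r·e; e·s = s = s·e.
Whereas r ∉ Z(G) since r·s = rs ≠ r²s = s·r.
Checking each of the 20 elements this way gives Z(G) = {e}, of order 1.

Answer: {e}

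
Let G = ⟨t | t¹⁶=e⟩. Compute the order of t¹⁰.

Compute successive powers until reaching e:
  (t¹⁰)¹ = t¹⁰, (t¹⁰)² = t⁴, (t¹⁰)³ = t¹⁴, (t¹⁰)⁴ = t⁸, (t¹⁰)⁵ = t², (t¹⁰)⁶ = t¹², (t¹⁰)⁷ = t⁶, (t¹⁰)⁸ = e.
The smallest positive k with (t¹⁰)ᵏ = e is 8.

Answer: 8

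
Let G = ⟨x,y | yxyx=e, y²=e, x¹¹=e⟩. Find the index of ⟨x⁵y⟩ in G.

First find ord(x⁵y) by computing successive powers:
  (x⁵y)¹ = x⁵y, (x⁵y)² = e.
So |⟨x⁵y⟩| = ord(x⁵y) = 2. With |G| = 22, by Lagrange [G : ⟨x⁵y⟩] = 22/2 = 11.

Answer: 11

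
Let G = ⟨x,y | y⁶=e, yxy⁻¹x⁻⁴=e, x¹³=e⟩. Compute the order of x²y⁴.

Compute successive powers until reaching e:
  (x²y⁴)¹ = x²y⁴, (x²y⁴)² = x⁷y², (x²y⁴)³ = e.
The smallest positive k with (x²y⁴)ᵏ = e is 3.

Answer: 3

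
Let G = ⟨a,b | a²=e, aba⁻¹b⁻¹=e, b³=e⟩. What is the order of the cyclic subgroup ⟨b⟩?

|⟨b⟩| equals the order of b. Compute successive powers until reaching e:
  b¹ = b, b² = b², b³ = e.
The smallest positive k with bᵏ = e is 3, so |⟨b⟩| = 3.

Answer: 3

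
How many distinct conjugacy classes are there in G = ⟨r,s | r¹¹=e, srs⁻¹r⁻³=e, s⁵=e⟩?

The conjugacy classes (representative and size) are:
  [e] (size 1), [r³] (size 5), [r⁶] (size 5), [r⁷s] (size 11), [r⁹s²] (size 11), [r⁷s³] (size 11), [r⁷s⁴] (size 11).
Class equation: 1 + 5 + 5 + 11 + 11 + 11 + 11 = 55 = |G|. So G has 7 conjugacy classes.

Answer: 7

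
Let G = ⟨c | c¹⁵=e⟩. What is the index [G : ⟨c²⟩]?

First find ord(c²) by computing successive powers:
  (c²)¹ = c², (c²)² = c⁴, (c²)³ = c⁶, (c²)⁴ = c⁸, (c²)⁵ = c¹⁰, (c²)⁶ = c¹², (c²)⁷ = c¹⁴, (c²)⁸ = c, (c²)⁹ = c³, (c²)¹⁰ = c⁵, (c²)¹¹ = c⁷, (c²)¹² = c⁹, (c²)¹³ = c¹¹, (c²)¹⁴ = c¹³, (c²)¹⁵ = e.
So |⟨c²⟩| = ord(c²) = 15. With |G| = 15, by Lagrange [G : ⟨c²⟩] = 15/15 = 1.

Answer: 1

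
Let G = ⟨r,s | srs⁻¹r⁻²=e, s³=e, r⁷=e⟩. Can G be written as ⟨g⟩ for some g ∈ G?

Every cyclic group is abelian. But r·s = rs while s·r = r²s, so r·s ≠ s·r and G is not abelian. Hence G is not cyclic.

Answer: No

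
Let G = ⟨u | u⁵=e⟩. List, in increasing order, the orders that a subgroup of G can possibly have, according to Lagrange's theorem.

|G| = 5 = 5. By Lagrange's theorem the order of any subgroup divides 5; the divisors of 5 are 1, 5.

Answer: 1, 5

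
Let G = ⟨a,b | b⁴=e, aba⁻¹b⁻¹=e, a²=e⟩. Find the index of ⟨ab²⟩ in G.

First find ord(ab²) by computing successive powers:
  (ab²)¹ = ab², (ab²)² = e.
So |⟨ab²⟩| = ord(ab²) = 2. With |G| = 8, by Lagrange [G : ⟨ab²⟩] = 8/2 = 4.

Answer: 4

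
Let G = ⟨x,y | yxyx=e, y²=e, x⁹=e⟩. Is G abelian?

x·y = xy but y·x = x⁸y, so x·y ≠ y·x and G is not abelian.

Answer: No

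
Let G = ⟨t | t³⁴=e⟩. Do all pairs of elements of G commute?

G has a single generator, so G is cyclic and hence abelian.

Answer: Yes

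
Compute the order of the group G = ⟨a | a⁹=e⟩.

G is generated by a single element, so G is cyclic. The relator gives a⁹ = e and no smaller power is forced to be e, so the 9 powers {a, e, a², a³, a⁴, a⁵, a⁶, a⁷, a⁸} are distinct. Hence |G| = 9.

Answer: 9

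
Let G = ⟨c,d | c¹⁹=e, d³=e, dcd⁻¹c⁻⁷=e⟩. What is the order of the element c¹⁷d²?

Compute successive powers until reaching e:
  (c¹⁷d²)¹ = c¹⁷d², (c¹⁷d²)² = c¹⁴d, (c¹⁷d²)³ = e.
The smallest positive k with (c¹⁷d²)ᵏ = e is 3.

Answer: 3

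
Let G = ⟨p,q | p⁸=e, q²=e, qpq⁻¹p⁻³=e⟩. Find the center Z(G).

An element z ∈ Z(G) iff z commutes with every generator.
For example p⁴ is central: (p⁴)·p = p⁵ = p·(p⁴); (p⁴)·q = p⁴q = q·(p⁴).
Whereas p ∉ Z(G) since p·q = pq ≠ p³q = q·p.
Checking each of the 16 elements this way gives Z(G) = {e, p⁴}, of order 2.

Answer: {e, p⁴}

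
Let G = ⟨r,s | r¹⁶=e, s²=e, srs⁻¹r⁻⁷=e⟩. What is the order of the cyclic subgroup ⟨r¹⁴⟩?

|⟨r¹⁴⟩| equals the order of r¹⁴. Compute successive powers until reaching e:
  (r¹⁴)¹ = r¹⁴, (r¹⁴)² = r¹², (r¹⁴)³ = r¹⁰, (r¹⁴)⁴ = r⁸, (r¹⁴)⁵ = r⁶, (r¹⁴)⁶ = r⁴, (r¹⁴)⁷ = r², (r¹⁴)⁸ = e.
The smallest positive k with (r¹⁴)ᵏ = e is 8, so |⟨r¹⁴⟩| = 8.

Answer: 8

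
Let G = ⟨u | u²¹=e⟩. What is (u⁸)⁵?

Compute successive powers of (u⁸), reducing at each step:
  (u⁸)²: (u⁸) · u⁸ = u¹⁶
  (u⁸)³: (u¹⁶) · u⁸ = u³
  (u⁸)⁴: (u³) · u⁸ = u¹¹
  (u⁸)⁵: (u¹¹) · u⁸ = u¹⁹

Answer: u¹⁹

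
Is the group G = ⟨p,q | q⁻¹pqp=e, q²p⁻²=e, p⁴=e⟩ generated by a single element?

Every cyclic group is abelian. But p·q = pq while q·p = pq⁻¹, so p·q ≠ q·p and G is not abelian. Hence G is not cyclic.

Answer: No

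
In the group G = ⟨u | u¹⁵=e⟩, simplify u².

Compute successive powers of u, reducing at each step:
  u²: u · u = u²

Answer: u²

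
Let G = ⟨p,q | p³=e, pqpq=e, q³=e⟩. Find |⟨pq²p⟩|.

|⟨pq²p⟩| equals the order of pq²p. Compute successive powers until reaching e:
  (pq²p)¹ = pq²p, (pq²p)² = e.
The smallest positive k with (pq²p)ᵏ = e is 2, so |⟨pq²p⟩| = 2.

Answer: 2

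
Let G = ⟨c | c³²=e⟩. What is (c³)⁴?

Compute successive powers of (c³), reducing at each step:
  (c³)²: (c³) · c³ = c⁶
  (c³)³: (c⁶) · c³ = c⁹
  (c³)⁴: (c⁹) · c³ = c¹²

Answer: c¹²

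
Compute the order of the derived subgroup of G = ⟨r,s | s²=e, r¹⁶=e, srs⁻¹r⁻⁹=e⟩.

G' = [G, G] is generated by all commutators. The generator-pair commutators are: [r, s] = r⁸.
The subgroup they normally generate is {e, r⁸}, of order 2.
Check: |G/G'| = 32/2 = 16 is the order of the abelianisation.

Answer: 2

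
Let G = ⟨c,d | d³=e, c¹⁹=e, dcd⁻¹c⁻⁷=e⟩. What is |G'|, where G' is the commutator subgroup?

G' = [G, G] is generated by all commutators. The generator-pair commutators are: [c, d] = c¹³.
The subgroup they normally generate is {e, c, c², c³, c⁴, c⁵, c⁶, c⁷, c⁸, c⁹, c¹⁰, c¹¹, c¹², c¹³, c¹⁴, c¹⁵, c¹⁶, c¹⁷, c¹⁸}, of order 19.
Check: |G/G'| = 57/19 = 3 is the order of the abelianisation.

Answer: 19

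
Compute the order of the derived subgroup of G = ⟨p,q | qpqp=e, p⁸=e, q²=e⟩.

G' = [G, G] is generated by all commutators. The generator-pair commutators are: [p, q] = p².
The subgroup they normally generate is {e, p², p⁴, p⁶}, of order 4.
Check: |G/G'| = 16/4 = 4 is the order of the abelianisation.

Answer: 4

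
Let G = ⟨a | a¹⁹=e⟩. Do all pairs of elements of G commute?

G has a single generator, so G is cyclic and hence abelian.

Answer: Yes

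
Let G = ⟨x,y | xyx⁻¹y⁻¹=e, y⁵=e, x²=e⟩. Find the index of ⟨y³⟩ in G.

First find ord(y³) by computing successive powers:
  (y³)¹ = y³, (y³)² = y, (y³)³ = y⁴, (y³)⁴ = y², (y³)⁵ = e.
So |⟨y³⟩| = ord(y³) = 5. With |G| = 10, by Lagrange [G : ⟨y³⟩] = 10/5 = 2.

Answer: 2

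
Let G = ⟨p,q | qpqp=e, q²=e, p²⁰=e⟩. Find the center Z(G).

An element z ∈ Z(G) iff z commutes with every generator.
For example p¹⁰ is central: (p¹⁰)·p = p¹¹ = p·(p¹⁰); (p¹⁰)·q = p¹⁰q = q·(p¹⁰).
Whereas p ∉ Z(G) since p·q = pq ≠ p¹⁹q = q·p.
Checking each of the 40 elements this way gives Z(G) = {e, p¹⁰}, of order 2.

Answer: {e, p¹⁰}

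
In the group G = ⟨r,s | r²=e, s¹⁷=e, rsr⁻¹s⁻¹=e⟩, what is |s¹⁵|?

Compute successive powers until reaching e:
  (s¹⁵)¹ = s¹⁵, (s¹⁵)² = s¹³, (s¹⁵)³ = s¹¹, (s¹⁵)⁴ = s⁹, (s¹⁵)⁵ = s⁷, (s¹⁵)⁶ = s⁵, (s¹⁵)⁷ = s³, (s¹⁵)⁸ = s, (s¹⁵)⁹ = s¹⁶, (s¹⁵)¹⁰ = s¹⁴, (s¹⁵)¹¹ = s¹², (s¹⁵)¹² = s¹⁰, (s¹⁵)¹³ = s⁸, (s¹⁵)¹⁴ = s⁶, (s¹⁵)¹⁵ = s⁴, (s¹⁵)¹⁶ = s², (s¹⁵)¹⁷ = e.
The smallest positive k with (s¹⁵)ᵏ = e is 17.

Answer: 17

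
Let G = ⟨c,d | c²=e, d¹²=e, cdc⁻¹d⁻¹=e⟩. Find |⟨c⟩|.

|⟨c⟩| equals the order of c. Compute successive powers until reaching e:
  c¹ = c, c² = e.
The smallest positive k with cᵏ = e is 2, so |⟨c⟩| = 2.

Answer: 2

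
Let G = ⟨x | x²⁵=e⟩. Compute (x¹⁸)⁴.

Compute successive powers of (x¹⁸), reducing at each step:
  (x¹⁸)²: (x¹⁸) · x¹⁸ = x¹¹
  (x¹⁸)³: (x¹¹) · x¹⁸ = x⁴
  (x¹⁸)⁴: (x⁴) · x¹⁸ = x²²

Answer: x²²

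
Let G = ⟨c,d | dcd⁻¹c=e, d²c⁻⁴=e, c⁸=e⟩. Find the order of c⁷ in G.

Compute successive powers until reaching e:
  (c⁷)¹ = c⁷, (c⁷)² = c⁶, (c⁷)³ = c⁵, (c⁷)⁴ = c⁴, (c⁷)⁵ = c³, (c⁷)⁶ = c², (c⁷)⁷ = c, (c⁷)⁸ = e.
The smallest positive k with (c⁷)ᵏ = e is 8.

Answer: 8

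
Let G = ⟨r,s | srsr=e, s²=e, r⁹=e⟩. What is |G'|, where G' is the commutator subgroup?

G' = [G, G] is generated by all commutators. The generator-pair commutators are: [r, s] = r².
The subgroup they normally generate is {e, r, r², r³, r⁴, r⁵, r⁶, r⁷, r⁸}, of order 9.
Check: |G/G'| = 18/9 = 2 is the order of the abelianisation.

Answer: 9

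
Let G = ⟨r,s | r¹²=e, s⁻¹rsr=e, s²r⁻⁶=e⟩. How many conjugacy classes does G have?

The conjugacy classes (representative and size) are:
  [e] (size 1), [r¹¹] (size 2), [r²] (size 2), [r⁹] (size 2), [r⁴] (size 2), [r⁵] (size 2), [r⁶] (size 1), [r²s] (size 6), [rs] (size 6).
Class equation: 1 + 2 + 2 + 2 + 2 + 2 + 1 + 6 + 6 = 24 = |G|. So G has 9 conjugacy classes.

Answer: 9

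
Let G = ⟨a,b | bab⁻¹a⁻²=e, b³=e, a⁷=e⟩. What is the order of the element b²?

Compute successive powers until reaching e:
  (b²)¹ = b², (b²)² = b, (b²)³ = e.
The smallest positive k with (b²)ᵏ = e is 3.

Answer: 3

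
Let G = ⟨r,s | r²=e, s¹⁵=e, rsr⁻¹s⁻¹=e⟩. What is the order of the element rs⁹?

Compute successive powers until reaching e:
  (rs⁹)¹ = rs⁹, (rs⁹)² = s³, (rs⁹)³ = rs¹², (rs⁹)⁴ = s⁶, (rs⁹)⁵ = r, (rs⁹)⁶ = s⁹, (rs⁹)⁷ = rs³, (rs⁹)⁸ = s¹², (rs⁹)⁹ = rs⁶, (rs⁹)¹⁰ = e.
The smallest positive k with (rs⁹)ᵏ = e is 10.

Answer: 10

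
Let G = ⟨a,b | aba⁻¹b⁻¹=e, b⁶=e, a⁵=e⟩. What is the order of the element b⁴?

Compute successive powers until reaching e:
  (b⁴)¹ = b⁴, (b⁴)² = b², (b⁴)³ = e.
The smallest positive k with (b⁴)ᵏ = e is 3.

Answer: 3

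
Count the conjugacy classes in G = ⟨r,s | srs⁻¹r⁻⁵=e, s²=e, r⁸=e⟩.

The conjugacy classes (representative and size) are:
  [e] (size 1), [r⁵] (size 2), [r²] (size 1), [r⁷] (size 2), [r⁴] (size 1), [r⁶] (size 1), [s] (size 2), [r⁵s] (size 2), [r²s] (size 2), [r³s] (size 2).
Class equation: 1 + 2 + 1 + 2 + 1 + 1 + 2 + 2 + 2 + 2 = 16 = |G|. So G has 10 conjugacy classes.

Answer: 10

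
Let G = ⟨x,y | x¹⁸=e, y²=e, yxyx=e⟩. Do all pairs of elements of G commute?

x·y = xy but y·x = x¹⁷y, so x·y ≠ y·x and G is not abelian.

Answer: No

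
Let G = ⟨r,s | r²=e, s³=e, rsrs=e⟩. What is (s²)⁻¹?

The order of (s²) is 3 (smallest k with (s²)ᵏ = e), so (s²)⁻¹ = (s²)² = s.
Check: (s²) · s → (s²) · s = e, giving e as required.

Answer: s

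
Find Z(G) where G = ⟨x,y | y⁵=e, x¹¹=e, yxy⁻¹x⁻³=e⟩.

An element z ∈ Z(G) iff z commutes with every generator.
For example e is central: e·x = x = x·e; e·y = y = y·e.
Whereas x ∉ Z(G) since x·y = xy ≠ x³y = y·x.
Checking each of the 55 elements this way gives Z(G) = {e}, of order 1.

Answer: {e}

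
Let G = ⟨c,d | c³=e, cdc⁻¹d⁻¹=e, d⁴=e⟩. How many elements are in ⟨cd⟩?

|⟨cd⟩| equals the order of cd. Compute successive powers until reaching e:
  (cd)¹ = cd, (cd)² = c²d², (cd)³ = d³, (cd)⁴ = c, (cd)⁵ = c²d, (cd)⁶ = d², (cd)⁷ = cd³, (cd)⁸ = c², (cd)⁹ = d, (cd)¹⁰ = cd², (cd)¹¹ = c²d³, (cd)¹² = e.
The smallest positive k with (cd)ᵏ = e is 12, so |⟨cd⟩| = 12.

Answer: 12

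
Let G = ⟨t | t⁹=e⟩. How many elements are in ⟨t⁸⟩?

|⟨t⁸⟩| equals the order of t⁸. Compute successive powers until reaching e:
  (t⁸)¹ = t⁸, (t⁸)² = t⁷, (t⁸)³ = t⁶, (t⁸)⁴ = t⁵, (t⁸)⁵ = t⁴, (t⁸)⁶ = t³, (t⁸)⁷ = t², (t⁸)⁸ = t, (t⁸)⁹ = e.
The smallest positive k with (t⁸)ᵏ = e is 9, so |⟨t⁸⟩| = 9.

Answer: 9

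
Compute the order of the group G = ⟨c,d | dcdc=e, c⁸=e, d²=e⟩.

Enumerate words in the generators, reducing via the relations: the distinct elements are
  {c, d, e, cd, c², c³, c⁴, c⁵, c⁶, c⁷, c²d, c³d, c⁴d, c⁵d, c⁶d, c⁷d}.
No further products give new elements, so |G| = 16.

Answer: 16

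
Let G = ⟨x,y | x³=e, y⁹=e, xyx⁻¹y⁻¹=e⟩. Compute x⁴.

Compute successive powers of x, reducing at each step:
  x²: x · x = x²
  x³: (x²) · x = e
  x⁴: e · x = x

Answer: x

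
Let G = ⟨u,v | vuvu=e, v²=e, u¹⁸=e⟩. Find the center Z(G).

An element z ∈ Z(G) iff z commutes with every generator.
For example u⁹ is central: (u⁹)·u = u¹⁰ = u·(u⁹); (u⁹)·v = u⁹v = v·(u⁹).
Whereas u ∉ Z(G) since u·v = uv ≠ u¹⁷v = v·u.
Checking each of the 36 elements this way gives Z(G) = {e, u⁹}, of order 2.

Answer: {e, u⁹}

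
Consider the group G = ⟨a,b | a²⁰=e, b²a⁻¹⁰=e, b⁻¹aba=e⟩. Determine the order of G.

Enumerate words in the generators, reducing via the relations: the distinct elements are
  {a, b, e, ab, a², a³, a⁴, a⁵, a⁶, a⁷, a⁸, a⁹, a²b, a³b, a¹², a¹³, a¹¹, a¹⁰, a¹⁴, a¹⁵, a¹⁶, a¹⁷, a¹⁸, a¹⁹, a⁴b, a⁵b, a⁶b, a⁷b, a⁸b, a⁹b, b⁻¹, ab⁻¹, a²b⁻¹, a³b⁻¹, a⁴b⁻¹, a⁵b⁻¹, a⁶b⁻¹, a⁷b⁻¹, a⁸b⁻¹, a⁹b⁻¹}.
No further products give new elements, so |G| = 40.

Answer: 40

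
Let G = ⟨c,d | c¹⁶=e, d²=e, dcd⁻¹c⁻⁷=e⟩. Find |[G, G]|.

G' = [G, G] is generated by all commutators. The generator-pair commutators are: [c, d] = c¹⁰.
The subgroup they normally generate is {e, c², c⁴, c⁶, c⁸, c¹⁰, c¹², c¹⁴}, of order 8.
Check: |G/G'| = 32/8 = 4 is the order of the abelianisation.

Answer: 8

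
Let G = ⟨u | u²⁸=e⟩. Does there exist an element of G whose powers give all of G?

|G| = 28. The element u has order 28 (its powers give 28 distinct elements), so ⟨u⟩ = G and G is cyclic.

Answer: Yes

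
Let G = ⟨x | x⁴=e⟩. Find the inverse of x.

The order of x is 4 (smallest k with xᵏ = e), so x⁻¹ = x³ = x³.
Check: x · (x³) → x · x³ = e, giving e as required.

Answer: x³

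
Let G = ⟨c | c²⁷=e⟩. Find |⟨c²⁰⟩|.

|⟨c²⁰⟩| equals the order of c²⁰. Compute successive powers until reaching e:
  (c²⁰)¹ = c²⁰, (c²⁰)² = c¹³, (c²⁰)³ = c⁶, (c²⁰)⁴ = c²⁶, (c²⁰)⁵ = c¹⁹, (c²⁰)⁶ = c¹², (c²⁰)⁷ = c⁵, (c²⁰)⁸ = c²⁵, (c²⁰)⁹ = c¹⁸, (c²⁰)¹⁰ = c¹¹, (c²⁰)¹¹ = c⁴, (c²⁰)¹² = c²⁴, (c²⁰)¹³ = c¹⁷, (c²⁰)¹⁴ = c¹⁰, (c²⁰)¹⁵ = c³, (c²⁰)¹⁶ = c²³, (c²⁰)¹⁷ = c¹⁶, (c²⁰)¹⁸ = c⁹, (c²⁰)¹⁹ = c², (c²⁰)²⁰ = c²², (c²⁰)²¹ = c¹⁵, (c²⁰)²² = c⁸, (c²⁰)²³ = c, (c²⁰)²⁴ = c²¹, (c²⁰)²⁵ = c¹⁴, (c²⁰)²⁶ = c⁷, (c²⁰)²⁷ = e.
The smallest positive k with (c²⁰)ᵏ = e is 27, so |⟨c²⁰⟩| = 27.

Answer: 27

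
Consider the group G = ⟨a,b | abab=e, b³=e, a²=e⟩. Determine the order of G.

Enumerate words in the generators, reducing via the relations: the distinct elements are
  {a, b, e, ab, b², ab²}.
No further products give new elements, so |G| = 6.

Answer: 6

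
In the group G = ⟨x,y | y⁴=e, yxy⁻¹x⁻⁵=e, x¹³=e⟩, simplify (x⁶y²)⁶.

Compute successive powers of (x⁶y²), reducing at each step:
  (x⁶y²)²: (x⁶y²) · x⁶ = y²;   (y²) · y² = e
  (x⁶y²)³: e · x⁶ = x⁶;   (x⁶) · y² = x⁶y²
  (x⁶y²)⁴: (x⁶y²) · x⁶ = y²;   (y²) · y² = e
  (x⁶y²)⁵: e · x⁶ = x⁶;   (x⁶) · y² = x⁶y²
  (x⁶y²)⁶: (x⁶y²) · x⁶ = y²;   (y²) · y² = e

Answer: e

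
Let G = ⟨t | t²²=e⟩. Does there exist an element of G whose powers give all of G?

|G| = 22. The element t has order 22 (its powers give 22 distinct elements), so ⟨t⟩ = G and G is cyclic.

Answer: Yes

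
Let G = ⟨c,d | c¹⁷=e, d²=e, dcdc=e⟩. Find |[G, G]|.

G' = [G, G] is generated by all commutators. The generator-pair commutators are: [c, d] = c².
The subgroup they normally generate is {e, c, c², c³, c⁴, c⁵, c⁶, c⁷, c⁸, c⁹, c¹⁰, c¹¹, c¹², c¹³, c¹⁴, c¹⁵, c¹⁶}, of order 17.
Check: |G/G'| = 34/17 = 2 is the order of the abelianisation.

Answer: 17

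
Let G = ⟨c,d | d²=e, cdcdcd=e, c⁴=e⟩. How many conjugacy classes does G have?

The conjugacy classes (representative and size) are:
  [e] (size 1), [c³] (size 6), [c²dc²d] (size 3), [cdc³] (size 6), [dc³] (size 8).
Class equation: 1 + 6 + 3 + 6 + 8 = 24 = |G|. So G has 5 conjugacy classes.

Answer: 5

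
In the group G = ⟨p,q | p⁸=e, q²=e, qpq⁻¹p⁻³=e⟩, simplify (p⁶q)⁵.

Compute successive powers of (p⁶q), reducing at each step:
  (p⁶q)²: (p⁶q) · p⁶ = q;   q · q = e
  (p⁶q)³: e · p⁶ = p⁶;   (p⁶) · q = p⁶q
  (p⁶q)⁴: (p⁶q) · p⁶ = q;   q · q = e
  (p⁶q)⁵: e · p⁶ = p⁶;   (p⁶) · q = p⁶q

Answer: p⁶q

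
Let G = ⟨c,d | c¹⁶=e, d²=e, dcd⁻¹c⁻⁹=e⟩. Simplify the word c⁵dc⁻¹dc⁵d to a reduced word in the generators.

Multiply left to right, reducing at each step:
  (c⁵) · d = c⁵d
  (c⁵d) · c⁻¹ = c¹²d
  (c¹²d) · d = c¹²
  (c¹²) · c⁵ = c
  c · d = cd

Answer: cd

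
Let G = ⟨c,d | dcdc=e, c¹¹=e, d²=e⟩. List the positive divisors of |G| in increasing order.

|G| = 22 = 2 · 11. By Lagrange's theorem the order of any subgroup divides 22; the divisors of 22 are 1, 2, 11, 22.

Answer: 1, 2, 11, 22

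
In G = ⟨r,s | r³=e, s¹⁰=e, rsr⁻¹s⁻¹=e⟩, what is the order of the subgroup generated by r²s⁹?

|⟨r²s⁹⟩| equals the order of r²s⁹. Compute successive powers until reaching e:
  (r²s⁹)¹ = r²s⁹, (r²s⁹)² = rs⁸, (r²s⁹)³ = s⁷, (r²s⁹)⁴ = r²s⁶, (r²s⁹)⁵ = rs⁵, (r²s⁹)⁶ = s⁴, (r²s⁹)⁷ = r²s³, (r²s⁹)⁸ = rs², (r²s⁹)⁹ = s, (r²s⁹)¹⁰ = r², (r²s⁹)¹¹ = rs⁹, (r²s⁹)¹² = s⁸, (r²s⁹)¹³ = r²s⁷, (r²s⁹)¹⁴ = rs⁶, (r²s⁹)¹⁵ = s⁵, (r²s⁹)¹⁶ = r²s⁴, (r²s⁹)¹⁷ = rs³, (r²s⁹)¹⁸ = s², (r²s⁹)¹⁹ = r²s, (r²s⁹)²⁰ = r, (r²s⁹)²¹ = s⁹, (r²s⁹)²² = r²s⁸, (r²s⁹)²³ = rs⁷, (r²s⁹)²⁴ = s⁶, (r²s⁹)²⁵ = r²s⁵, (r²s⁹)²⁶ = rs⁴, (r²s⁹)²⁷ = s³, (r²s⁹)²⁸ = r²s², (r²s⁹)²⁹ = rs, (r²s⁹)³⁰ = e.
The smallest positive k with (r²s⁹)ᵏ = e is 30, so |⟨r²s⁹⟩| = 30.

Answer: 30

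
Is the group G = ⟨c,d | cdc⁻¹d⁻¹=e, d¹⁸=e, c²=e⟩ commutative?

Each pair of generators commutes: c·d = cd = d·c. Since the generators pairwise commute, every element of G commutes with every other, so G is abelian.

Answer: Yes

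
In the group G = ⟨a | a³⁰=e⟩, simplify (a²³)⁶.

Compute successive powers of (a²³), reducing at each step:
  (a²³)²: (a²³) · a²³ = a¹⁶
  (a²³)³: (a¹⁶) · a²³ = a⁹
  (a²³)⁴: (a⁹) · a²³ = a²
  (a²³)⁵: (a²) · a²³ = a²⁵
  (a²³)⁶: (a²⁵) · a²³ = a¹⁸

Answer: a¹⁸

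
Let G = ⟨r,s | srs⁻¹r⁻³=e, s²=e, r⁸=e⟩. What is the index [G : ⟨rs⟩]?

First find ord(rs) by computing successive powers:
  (rs)¹ = rs, (rs)² = r⁴, (rs)³ = r⁵s, (rs)⁴ = e.
So |⟨rs⟩| = ord(rs) = 4. With |G| = 16, by Lagrange [G : ⟨rs⟩] = 16/4 = 4.

Answer: 4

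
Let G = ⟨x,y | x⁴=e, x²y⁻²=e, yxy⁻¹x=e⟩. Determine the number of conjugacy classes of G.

The conjugacy classes (representative and size) are:
  [e] (size 1), [x³] (size 2), [x²] (size 1), [y⁻¹] (size 2), [xy] (size 2).
Class equation: 1 + 2 + 1 + 2 + 2 = 8 = |G|. So G has 5 conjugacy classes.

Answer: 5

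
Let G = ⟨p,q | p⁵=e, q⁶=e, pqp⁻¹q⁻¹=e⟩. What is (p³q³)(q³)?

Compute (p³q³) · (q³) by multiplying left to right and reducing via the relations at each step:
  (p³q³) · q³ = p³

Answer: p³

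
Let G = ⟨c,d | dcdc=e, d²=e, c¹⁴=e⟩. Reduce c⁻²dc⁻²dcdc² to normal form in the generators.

Multiply left to right, reducing at each step:
  (c¹²) · d = c¹²d
  (c¹²d) · c⁻² = d
  d · d = e
  e · c = c
  c · d = cd
  (cd) · c² = c¹³d

Answer: c¹³d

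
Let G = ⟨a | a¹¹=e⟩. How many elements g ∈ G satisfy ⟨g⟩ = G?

G is cyclic of order 11. An element generates G iff its order is 11, and a cyclic group of order 11 has exactly φ(11) = 10 such elements.

Answer: 10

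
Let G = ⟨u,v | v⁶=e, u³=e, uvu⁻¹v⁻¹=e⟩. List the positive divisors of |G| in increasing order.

|G| = 18 = 2 · 3². By Lagrange's theorem the order of any subgroup divides 18; the divisors of 18 are 1, 2, 3, 6, 9, 18.

Answer: 1, 2, 3, 6, 9, 18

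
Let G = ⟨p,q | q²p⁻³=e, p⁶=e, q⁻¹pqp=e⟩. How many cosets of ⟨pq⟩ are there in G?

First find ord(pq) by computing successive powers:
  (pq)¹ = pq, (pq)² = p³, (pq)³ = pq⁻¹, (pq)⁴ = e.
So |⟨pq⟩| = ord(pq) = 4. With |G| = 12, by Lagrange [G : ⟨pq⟩] = 12/4 = 3.

Answer: 3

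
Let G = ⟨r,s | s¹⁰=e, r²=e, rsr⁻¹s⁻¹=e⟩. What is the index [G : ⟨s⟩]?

First find ord(s) by computing successive powers:
  s¹ = s, s² = s², s³ = s³, s⁴ = s⁴, s⁵ = s⁵, s⁶ = s⁶, s⁷ = s⁷, s⁸ = s⁸, s⁹ = s⁹, s¹⁰ = e.
So |⟨s⟩| = ord(s) = 10. With |G| = 20, by Lagrange [G : ⟨s⟩] = 20/10 = 2.

Answer: 2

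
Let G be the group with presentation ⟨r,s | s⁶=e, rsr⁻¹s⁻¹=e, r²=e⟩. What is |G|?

Enumerate words in the generators, reducing via the relations: the distinct elements are
  {e, r, s, rs, s², s³, s⁴, s⁵, rs², rs³, rs⁴, rs⁵}.
No further products give new elements, so |G| = 12.

Answer: 12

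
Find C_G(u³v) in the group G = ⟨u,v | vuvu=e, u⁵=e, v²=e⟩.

⟨u³v⟩ ⊆ C_G(u³v) since powers of u³v commute with u³v; so |C_G(u³v)| ≥ |⟨u³v⟩| = 2.
By orbit–stabilizer, |C_G(u³v)| = |G| / |conj. class of u³v| = 10 / 5 = 2.
The 2 elements commuting with u³v are {e, u³v}.

Answer: {e, u³v}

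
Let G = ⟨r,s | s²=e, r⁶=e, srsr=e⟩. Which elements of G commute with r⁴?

⟨r⁴⟩ ⊆ C_G(r⁴) since powers of r⁴ commute with r⁴; so |C_G(r⁴)| ≥ |⟨r⁴⟩| = 3.
By orbit–stabilizer, |C_G(r⁴)| = |G| / |conj. class of r⁴| = 12 / 2 = 6.
The 6 elements commuting with r⁴ are {e, r, r², r³, r⁴, r⁵}.

Answer: {e, r, r², r³, r⁴, r⁵}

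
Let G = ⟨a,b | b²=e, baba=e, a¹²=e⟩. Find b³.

Compute successive powers of b, reducing at each step:
  b²: b · b = e
  b³: e · b = b

Answer: b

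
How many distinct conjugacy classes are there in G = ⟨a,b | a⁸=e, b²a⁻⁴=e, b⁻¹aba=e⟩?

The conjugacy classes (representative and size) are:
  [e] (size 1), [a⁷] (size 2), [a⁶] (size 2), [a³] (size 2), [a⁴] (size 1), [a²b⁻¹] (size 4), [a³b⁻¹] (size 4).
Class equation: 1 + 2 + 2 + 2 + 1 + 4 + 4 = 16 = |G|. So G has 7 conjugacy classes.

Answer: 7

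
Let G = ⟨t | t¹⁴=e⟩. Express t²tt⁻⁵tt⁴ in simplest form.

Multiply left to right, reducing at each step:
  (t²) · t = t³
  (t³) · t⁻⁵ = t¹²
  (t¹²) · t = t¹³
  (t¹³) · t⁴ = t³

Answer: t³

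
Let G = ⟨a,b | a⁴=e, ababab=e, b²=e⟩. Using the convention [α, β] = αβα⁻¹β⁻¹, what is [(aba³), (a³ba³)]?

[(aba³), (a³ba³)] = (aba³)·(a³ba³)·(aba³)⁻¹·(a³ba³)⁻¹.
  (aba³) · (a³ba³) = a²ba²b
  (a²ba²b) · (aba³) = aba
  (aba) · (aba) = ba²b

Answer: ba²b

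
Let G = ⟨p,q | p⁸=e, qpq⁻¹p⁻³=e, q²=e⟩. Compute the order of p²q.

Compute successive powers until reaching e:
  (p²q)¹ = p²q, (p²q)² = e.
The smallest positive k with (p²q)ᵏ = e is 2.

Answer: 2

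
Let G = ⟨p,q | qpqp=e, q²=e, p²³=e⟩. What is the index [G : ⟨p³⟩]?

First find ord(p³) by computing successive powers:
  (p³)¹ = p³, (p³)² = p⁶, (p³)³ = p⁹, (p³)⁴ = p¹², (p³)⁵ = p¹⁵, (p³)⁶ = p¹⁸, (p³)⁷ = p²¹, (p³)⁸ = p, (p³)⁹ = p⁴, (p³)¹⁰ = p⁷, (p³)¹¹ = p¹⁰, (p³)¹² = p¹³, (p³)¹³ = p¹⁶, (p³)¹⁴ = p¹⁹, (p³)¹⁵ = p²², (p³)¹⁶ = p², (p³)¹⁷ = p⁵, (p³)¹⁸ = p⁸, (p³)¹⁹ = p¹¹, (p³)²⁰ = p¹⁴, (p³)²¹ = p¹⁷, (p³)²² = p²⁰, (p³)²³ = e.
So |⟨p³⟩| = ord(p³) = 23. With |G| = 46, by Lagrange [G : ⟨p³⟩] = 46/23 = 2.

Answer: 2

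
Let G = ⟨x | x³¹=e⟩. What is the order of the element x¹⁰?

Compute successive powers until reaching e:
  (x¹⁰)¹ = x¹⁰, (x¹⁰)² = x²⁰, (x¹⁰)³ = x³⁰, (x¹⁰)⁴ = x⁹, (x¹⁰)⁵ = x¹⁹, (x¹⁰)⁶ = x²⁹, (x¹⁰)⁷ = x⁸, (x¹⁰)⁸ = x¹⁸, (x¹⁰)⁹ = x²⁸, (x¹⁰)¹⁰ = x⁷, (x¹⁰)¹¹ = x¹⁷, (x¹⁰)¹² = x²⁷, (x¹⁰)¹³ = x⁶, (x¹⁰)¹⁴ = x¹⁶, (x¹⁰)¹⁵ = x²⁶, (x¹⁰)¹⁶ = x⁵, (x¹⁰)¹⁷ = x¹⁵, (x¹⁰)¹⁸ = x²⁵, (x¹⁰)¹⁹ = x⁴, (x¹⁰)²⁰ = x¹⁴, (x¹⁰)²¹ = x²⁴, (x¹⁰)²² = x³, (x¹⁰)²³ = x¹³, (x¹⁰)²⁴ = x²³, (x¹⁰)²⁵ = x², (x¹⁰)²⁶ = x¹², (x¹⁰)²⁷ = x²², (x¹⁰)²⁸ = x, (x¹⁰)²⁹ = x¹¹, (x¹⁰)³⁰ = x²¹, (x¹⁰)³¹ = e.
The smallest positive k with (x¹⁰)ᵏ = e is 31.

Answer: 31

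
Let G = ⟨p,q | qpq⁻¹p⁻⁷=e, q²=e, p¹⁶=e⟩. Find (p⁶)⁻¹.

The order of (p⁶) is 8 (smallest k with (p⁶)ᵏ = e), so (p⁶)⁻¹ = (p⁶)⁷ = p¹⁰.
Check: (p⁶) · (p¹⁰) → (p⁶) · p¹⁰ = e, giving e as required.

Answer: p¹⁰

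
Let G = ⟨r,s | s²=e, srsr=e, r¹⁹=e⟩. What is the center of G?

An element z ∈ Z(G) iff z commutes with every generator.
For example e is central: e·r = r = r·e; e·s = s = s·e.
Whereas r ∉ Z(G) since r·s = rs ≠ r¹⁸s = s·r.
Checking each of the 38 elements this way gives Z(G) = {e}, of order 1.

Answer: {e}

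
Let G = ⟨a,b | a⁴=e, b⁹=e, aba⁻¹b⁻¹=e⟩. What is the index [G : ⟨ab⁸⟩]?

First find ord(ab⁸) by computing successive powers:
  (ab⁸)¹ = ab⁸, (ab⁸)² = a²b⁷, (ab⁸)³ = a³b⁶, (ab⁸)⁴ = b⁵, (ab⁸)⁵ = ab⁴, (ab⁸)⁶ = a²b³, (ab⁸)⁷ = a³b², (ab⁸)⁸ = b, (ab⁸)⁹ = a, (ab⁸)¹⁰ = a²b⁸, (ab⁸)¹¹ = a³b⁷, (ab⁸)¹² = b⁶, (ab⁸)¹³ = ab⁵, (ab⁸)¹⁴ = a²b⁴, (ab⁸)¹⁵ = a³b³, (ab⁸)¹⁶ = b², (ab⁸)¹⁷ = ab, (ab⁸)¹⁸ = a², (ab⁸)¹⁹ = a³b⁸, (ab⁸)²⁰ = b⁷, (ab⁸)²¹ = ab⁶, (ab⁸)²² = a²b⁵, (ab⁸)²³ = a³b⁴, (ab⁸)²⁴ = b³, (ab⁸)²⁵ = ab², (ab⁸)²⁶ = a²b, (ab⁸)²⁷ = a³, (ab⁸)²⁸ = b⁸, (ab⁸)²⁹ = ab⁷, (ab⁸)³⁰ = a²b⁶, (ab⁸)³¹ = a³b⁵, (ab⁸)³² = b⁴, (ab⁸)³³ = ab³, (ab⁸)³⁴ = a²b², (ab⁸)³⁵ = a³b, (ab⁸)³⁶ = e.
So |⟨ab⁸⟩| = ord(ab⁸) = 36. With |G| = 36, by Lagrange [G : ⟨ab⁸⟩] = 36/36 = 1.

Answer: 1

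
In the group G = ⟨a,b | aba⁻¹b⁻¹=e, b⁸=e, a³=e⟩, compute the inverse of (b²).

The order of (b²) is 4 (smallest k with (b²)ᵏ = e), so (b²)⁻¹ = (b²)³ = b⁶.
Check: (b²) · (b⁶) → (b²) · b⁶ = e, giving e as required.

Answer: b⁶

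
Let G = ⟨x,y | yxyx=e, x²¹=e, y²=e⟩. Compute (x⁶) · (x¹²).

Compute (x⁶) · (x¹²) by multiplying left to right and reducing via the relations at each step:
  (x⁶) · x¹² = x¹⁸

Answer: x¹⁸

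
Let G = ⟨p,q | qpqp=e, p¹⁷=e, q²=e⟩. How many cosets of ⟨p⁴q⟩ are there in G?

First find ord(p⁴q) by computing successive powers:
  (p⁴q)¹ = p⁴q, (p⁴q)² = e.
So |⟨p⁴q⟩| = ord(p⁴q) = 2. With |G| = 34, by Lagrange [G : ⟨p⁴q⟩] = 34/2 = 17.

Answer: 17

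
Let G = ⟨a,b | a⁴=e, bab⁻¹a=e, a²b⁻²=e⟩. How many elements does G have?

Enumerate words in the generators, reducing via the relations: the distinct elements are
  {a, b, e, ab, a², a³, b⁻¹, ab⁻¹}.
No further products give new elements, so |G| = 8.

Answer: 8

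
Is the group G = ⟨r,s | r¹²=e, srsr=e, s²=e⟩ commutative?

r·s = rs but s·r = r¹¹s, so r·s ≠ s·r and G is not abelian.

Answer: No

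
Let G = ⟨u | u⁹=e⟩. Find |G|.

G is generated by a single element, so G is cyclic. The relator gives u⁹ = e and no smaller power is forced to be e, so the 9 powers {e, u, u², u³, u⁴, u⁵, u⁶, u⁷, u⁸} are distinct. Hence |G| = 9.

Answer: 9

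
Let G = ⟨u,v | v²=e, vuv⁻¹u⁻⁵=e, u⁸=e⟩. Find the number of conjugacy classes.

The conjugacy classes (representative and size) are:
  [e] (size 1), [u⁵] (size 2), [u²] (size 1), [u⁷] (size 2), [u⁴] (size 1), [u⁶] (size 1), [v] (size 2), [u⁵v] (size 2), [u²v] (size 2), [u³v] (size 2).
Class equation: 1 + 2 + 1 + 2 + 1 + 1 + 2 + 2 + 2 + 2 = 16 = |G|. So G has 10 conjugacy classes.

Answer: 10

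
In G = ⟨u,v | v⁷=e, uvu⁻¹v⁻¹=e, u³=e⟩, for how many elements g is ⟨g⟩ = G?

G is cyclic of order 21. An element generates G iff its order is 21, and a cyclic group of order 21 has exactly φ(21) = 12 such elements.

Answer: 12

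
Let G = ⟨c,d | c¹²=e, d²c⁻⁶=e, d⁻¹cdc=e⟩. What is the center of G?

An element z ∈ Z(G) iff z commutes with every generator.
For example c⁶ is central: (c⁶)·c = c⁷ = c·(c⁶); (c⁶)·d = d⁻¹ = d·(c⁶).
Whereas c ∉ Z(G) since c·d = cd ≠ c⁵d⁻¹ = d·c.
Checking each of the 24 elements this way gives Z(G) = {e, c⁶}, of order 2.

Answer: {e, c⁶}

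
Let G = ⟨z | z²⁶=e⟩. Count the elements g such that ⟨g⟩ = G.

G is cyclic of order 26. An element generates G iff its order is 26, and a cyclic group of order 26 has exactly φ(26) = 12 such elements.

Answer: 12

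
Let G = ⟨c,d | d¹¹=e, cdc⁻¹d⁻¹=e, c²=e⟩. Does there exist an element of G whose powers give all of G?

|G| = 22. The element cd has order 22 (its powers give 22 distinct elements), so ⟨cd⟩ = G and G is cyclic.

Answer: Yes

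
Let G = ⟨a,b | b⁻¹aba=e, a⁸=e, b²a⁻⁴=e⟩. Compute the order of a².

Compute successive powers until reaching e:
  (a²)¹ = a², (a²)² = a⁴, (a²)³ = a⁶, (a²)⁴ = e.
The smallest positive k with (a²)ᵏ = e is 4.

Answer: 4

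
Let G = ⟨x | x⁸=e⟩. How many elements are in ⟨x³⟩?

|⟨x³⟩| equals the order of x³. Compute successive powers until reaching e:
  (x³)¹ = x³, (x³)² = x⁶, (x³)³ = x, (x³)⁴ = x⁴, (x³)⁵ = x⁷, (x³)⁶ = x², (x³)⁷ = x⁵, (x³)⁸ = e.
The smallest positive k with (x³)ᵏ = e is 8, so |⟨x³⟩| = 8.

Answer: 8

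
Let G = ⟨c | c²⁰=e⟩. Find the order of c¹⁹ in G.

Compute successive powers until reaching e:
  (c¹⁹)¹ = c¹⁹, (c¹⁹)² = c¹⁸, (c¹⁹)³ = c¹⁷, (c¹⁹)⁴ = c¹⁶, (c¹⁹)⁵ = c¹⁵, (c¹⁹)⁶ = c¹⁴, (c¹⁹)⁷ = c¹³, (c¹⁹)⁸ = c¹², (c¹⁹)⁹ = c¹¹, (c¹⁹)¹⁰ = c¹⁰, (c¹⁹)¹¹ = c⁹, (c¹⁹)¹² = c⁸, (c¹⁹)¹³ = c⁷, (c¹⁹)¹⁴ = c⁶, (c¹⁹)¹⁵ = c⁵, (c¹⁹)¹⁶ = c⁴, (c¹⁹)¹⁷ = c³, (c¹⁹)¹⁸ = c², (c¹⁹)¹⁹ = c, (c¹⁹)²⁰ = e.
The smallest positive k with (c¹⁹)ᵏ = e is 20.

Answer: 20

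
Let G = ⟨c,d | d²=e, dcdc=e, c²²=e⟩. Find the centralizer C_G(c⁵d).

⟨c⁵d⟩ ⊆ C_G(c⁵d) since powers of c⁵d commute with c⁵d; so |C_G(c⁵d)| ≥ |⟨c⁵d⟩| = 2.
By orbit–stabilizer, |C_G(c⁵d)| = |G| / |conj. class of c⁵d| = 44 / 11 = 4.
The 4 elements commuting with c⁵d are {e, c¹¹, c⁵d, c¹⁶d}.

Answer: {e, c¹¹, c⁵d, c¹⁶d}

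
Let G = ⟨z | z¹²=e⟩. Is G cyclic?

|G| = 12. The element z has order 12 (its powers give 12 distinct elements), so ⟨z⟩ = G and G is cyclic.

Answer: Yes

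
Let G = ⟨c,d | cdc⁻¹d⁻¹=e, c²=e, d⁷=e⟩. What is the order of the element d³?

Compute successive powers until reaching e:
  (d³)¹ = d³, (d³)² = d⁶, (d³)³ = d², (d³)⁴ = d⁵, (d³)⁵ = d, (d³)⁶ = d⁴, (d³)⁷ = e.
The smallest positive k with (d³)ᵏ = e is 7.

Answer: 7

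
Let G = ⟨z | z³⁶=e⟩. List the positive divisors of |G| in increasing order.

|G| = 36 = 2² · 3². By Lagrange's theorem the order of any subgroup divides 36; the divisors of 36 are 1, 2, 3, 4, 6, 9, 12, 18, 36.

Answer: 1, 2, 3, 4, 6, 9, 12, 18, 36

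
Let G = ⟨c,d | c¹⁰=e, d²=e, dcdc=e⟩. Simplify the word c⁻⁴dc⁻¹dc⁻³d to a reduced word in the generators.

Multiply left to right, reducing at each step:
  (c⁶) · d = c⁶d
  (c⁶d) · c⁻¹ = c⁷d
  (c⁷d) · d = c⁷
  (c⁷) · c⁻³ = c⁴
  (c⁴) · d = c⁴d

Answer: c⁴d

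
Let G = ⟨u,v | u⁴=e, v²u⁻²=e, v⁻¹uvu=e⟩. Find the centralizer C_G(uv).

⟨uv⟩ ⊆ C_G(uv) since powers of uv commute with uv; so |C_G(uv)| ≥ |⟨uv⟩| = 4.
By orbit–stabilizer, |C_G(uv)| = |G| / |conj. class of uv| = 8 / 2 = 4.
The 4 elements commuting with uv are {e, u², uv, uv⁻¹}.

Answer: {e, u², uv, uv⁻¹}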